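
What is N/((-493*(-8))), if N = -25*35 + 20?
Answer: -855/3944 ≈ -0.21678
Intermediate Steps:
N = -855 (N = -875 + 20 = -855)
N/((-493*(-8))) = -855/((-493*(-8))) = -855/3944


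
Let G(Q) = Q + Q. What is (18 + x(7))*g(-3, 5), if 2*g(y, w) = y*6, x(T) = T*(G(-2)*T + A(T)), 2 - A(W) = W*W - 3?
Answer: 4374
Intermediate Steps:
A(W) = 5 - W² (A(W) = 2 - (W*W - 3) = 2 - (W² - 3) = 2 - (-3 + W²) = 2 + (3 - W²) = 5 - W²)
G(Q) = 2*Q
x(T) = T*(5 - T² - 4*T) (x(T) = T*((2*(-2))*T + (5 - T²)) = T*(-4*T + (5 - T²)) = T*(5 - T² - 4*T))
g(y, w) = 3*y (g(y, w) = (y*6)/2 = (6*y)/2 = 3*y)
(18 + x(7))*g(-3, 5) = (18 + 7*(5 - 1*7² - 4*7))*(3*(-3)) = (18 + 7*(5 - 1*49 - 28))*(-9) = (18 + 7*(5 - 49 - 28))*(-9) = (18 + 7*(-72))*(-9) = (18 - 504)*(-9) = -486*(-9) = 4374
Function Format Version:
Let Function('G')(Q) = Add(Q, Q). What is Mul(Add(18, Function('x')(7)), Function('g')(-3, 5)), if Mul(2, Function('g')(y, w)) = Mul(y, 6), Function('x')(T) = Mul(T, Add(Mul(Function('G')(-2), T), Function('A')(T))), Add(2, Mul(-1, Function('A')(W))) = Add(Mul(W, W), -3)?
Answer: 4374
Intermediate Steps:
Function('A')(W) = Add(5, Mul(-1, Pow(W, 2))) (Function('A')(W) = Add(2, Mul(-1, Add(Mul(W, W), -3))) = Add(2, Mul(-1, Add(Pow(W, 2), -3))) = Add(2, Mul(-1, Add(-3, Pow(W, 2)))) = Add(2, Add(3, Mul(-1, Pow(W, 2)))) = Add(5, Mul(-1, Pow(W, 2))))
Function('G')(Q) = Mul(2, Q)
Function('x')(T) = Mul(T, Add(5, Mul(-1, Pow(T, 2)), Mul(-4, T))) (Function('x')(T) = Mul(T, Add(Mul(Mul(2, -2), T), Add(5, Mul(-1, Pow(T, 2))))) = Mul(T, Add(Mul(-4, T), Add(5, Mul(-1, Pow(T, 2))))) = Mul(T, Add(5, Mul(-1, Pow(T, 2)), Mul(-4, T))))
Function('g')(y, w) = Mul(3, y) (Function('g')(y, w) = Mul(Rational(1, 2), Mul(y, 6)) = Mul(Rational(1, 2), Mul(6, y)) = Mul(3, y))
Mul(Add(18, Function('x')(7)), Function('g')(-3, 5)) = Mul(Add(18, Mul(7, Add(5, Mul(-1, Pow(7, 2)), Mul(-4, 7)))), Mul(3, -3)) = Mul(Add(18, Mul(7, Add(5, Mul(-1, 49), -28))), -9) = Mul(Add(18, Mul(7, Add(5, -49, -28))), -9) = Mul(Add(18, Mul(7, -72)), -9) = Mul(Add(18, -504), -9) = Mul(-486, -9) = 4374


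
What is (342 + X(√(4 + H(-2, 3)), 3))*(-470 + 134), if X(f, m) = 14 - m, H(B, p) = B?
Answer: -118608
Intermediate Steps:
(342 + X(√(4 + H(-2, 3)), 3))*(-470 + 134) = (342 + (14 - 1*3))*(-470 + 134) = (342 + (14 - 3))*(-336) = (342 + 11)*(-336) = 353*(-336) = -118608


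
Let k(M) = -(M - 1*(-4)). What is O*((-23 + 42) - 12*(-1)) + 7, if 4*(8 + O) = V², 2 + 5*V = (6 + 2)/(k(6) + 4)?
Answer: -2138/9 ≈ -237.56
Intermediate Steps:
k(M) = -4 - M (k(M) = -(M + 4) = -(4 + M) = -4 - M)
V = -⅔ (V = -⅖ + ((6 + 2)/((-4 - 1*6) + 4))/5 = -⅖ + (8/((-4 - 6) + 4))/5 = -⅖ + (8/(-10 + 4))/5 = -⅖ + (8/(-6))/5 = -⅖ + (8*(-⅙))/5 = -⅖ + (⅕)*(-4/3) = -⅖ - 4/15 = -⅔ ≈ -0.66667)
O = -71/9 (O = -8 + (-⅔)²/4 = -8 + (¼)*(4/9) = -8 + ⅑ = -71/9 ≈ -7.8889)
O*((-23 + 42) - 12*(-1)) + 7 = -71*((-23 + 42) - 12*(-1))/9 + 7 = -71*(19 + 12)/9 + 7 = -71/9*31 + 7 = -2201/9 + 7 = -2138/9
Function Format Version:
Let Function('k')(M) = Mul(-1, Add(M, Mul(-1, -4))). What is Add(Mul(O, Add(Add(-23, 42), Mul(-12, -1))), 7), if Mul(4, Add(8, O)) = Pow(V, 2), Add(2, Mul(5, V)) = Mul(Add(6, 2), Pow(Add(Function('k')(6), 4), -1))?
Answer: Rational(-2138, 9) ≈ -237.56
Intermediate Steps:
Function('k')(M) = Add(-4, Mul(-1, M)) (Function('k')(M) = Mul(-1, Add(M, 4)) = Mul(-1, Add(4, M)) = Add(-4, Mul(-1, M)))
V = Rational(-2, 3) (V = Add(Rational(-2, 5), Mul(Rational(1, 5), Mul(Add(6, 2), Pow(Add(Add(-4, Mul(-1, 6)), 4), -1)))) = Add(Rational(-2, 5), Mul(Rational(1, 5), Mul(8, Pow(Add(Add(-4, -6), 4), -1)))) = Add(Rational(-2, 5), Mul(Rational(1, 5), Mul(8, Pow(Add(-10, 4), -1)))) = Add(Rational(-2, 5), Mul(Rational(1, 5), Mul(8, Pow(-6, -1)))) = Add(Rational(-2, 5), Mul(Rational(1, 5), Mul(8, Rational(-1, 6)))) = Add(Rational(-2, 5), Mul(Rational(1, 5), Rational(-4, 3))) = Add(Rational(-2, 5), Rational(-4, 15)) = Rational(-2, 3) ≈ -0.66667)
O = Rational(-71, 9) (O = Add(-8, Mul(Rational(1, 4), Pow(Rational(-2, 3), 2))) = Add(-8, Mul(Rational(1, 4), Rational(4, 9))) = Add(-8, Rational(1, 9)) = Rational(-71, 9) ≈ -7.8889)
Add(Mul(O, Add(Add(-23, 42), Mul(-12, -1))), 7) = Add(Mul(Rational(-71, 9), Add(Add(-23, 42), Mul(-12, -1))), 7) = Add(Mul(Rational(-71, 9), Add(19, 12)), 7) = Add(Mul(Rational(-71, 9), 31), 7) = Add(Rational(-2201, 9), 7) = Rational(-2138, 9)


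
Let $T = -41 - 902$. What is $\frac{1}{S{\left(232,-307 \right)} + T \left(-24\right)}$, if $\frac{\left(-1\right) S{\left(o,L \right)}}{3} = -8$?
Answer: $\frac{1}{22656} \approx 4.4138 \cdot 10^{-5}$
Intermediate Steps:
$T = -943$ ($T = -41 - 902 = -943$)
$S{\left(o,L \right)} = 24$ ($S{\left(o,L \right)} = \left(-3\right) \left(-8\right) = 24$)
$\frac{1}{S{\left(232,-307 \right)} + T \left(-24\right)} = \frac{1}{24 - -22632} = \frac{1}{24 + 22632} = \frac{1}{22656}$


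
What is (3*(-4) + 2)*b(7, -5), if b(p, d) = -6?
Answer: 60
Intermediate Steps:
(3*(-4) + 2)*b(7, -5) = (3*(-4) + 2)*(-6) = (-12 + 2)*(-6) = -10*(-6) = 60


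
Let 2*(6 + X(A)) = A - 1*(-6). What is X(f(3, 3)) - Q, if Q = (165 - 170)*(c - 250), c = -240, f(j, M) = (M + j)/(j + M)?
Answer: -4905/2 ≈ -2452.5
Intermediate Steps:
f(j, M) = 1 (f(j, M) = (M + j)/(M + j) = 1)
X(A) = -3 + A/2 (X(A) = -6 + (A - 1*(-6))/2 = -6 + (A + 6)/2 = -6 + (6 + A)/2 = -6 + (3 + A/2) = -3 + A/2)
Q = 2450 (Q = (165 - 170)*(-240 - 250) = -5*(-490) = 2450)
X(f(3, 3)) - Q = (-3 + (½)*1) - 1*2450 = (-3 + ½) - 2450 = -5/2 - 2450 = -4905/2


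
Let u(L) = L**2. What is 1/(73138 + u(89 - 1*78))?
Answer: 1/73259 ≈ 1.3650e-5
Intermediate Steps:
1/(73138 + u(89 - 1*78)) = 1/(73138 + (89 - 1*78)**2) = 1/(73138 + (89 - 78)**2) = 1/(73138 + 11**2) = 1/(73138 + 121) = 1/73259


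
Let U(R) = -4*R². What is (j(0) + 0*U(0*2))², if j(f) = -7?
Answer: 49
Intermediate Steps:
(j(0) + 0*U(0*2))² = (-7 + 0*(-4*(0*2)²))² = (-7 + 0*(-4*0²))² = (-7 + 0*(-4*0))² = (-7 + 0*0)² = (-7 + 0)² = (-7)² = 49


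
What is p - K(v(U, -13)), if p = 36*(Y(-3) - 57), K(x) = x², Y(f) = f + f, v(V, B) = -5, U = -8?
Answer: -2293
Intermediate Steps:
Y(f) = 2*f
p = -2268 (p = 36*(2*(-3) - 57) = 36*(-6 - 57) = 36*(-63) = -2268)
p - K(v(U, -13)) = -2268 - 1*(-5)² = -2268 - 1*25 = -2268 - 25 = -2293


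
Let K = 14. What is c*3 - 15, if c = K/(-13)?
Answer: -237/13 ≈ -18.231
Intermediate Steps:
c = -14/13 (c = 14/(-13) = 14*(-1/13) = -14/13 ≈ -1.0769)
c*3 - 15 = -14/13*3 - 15 = -42/13 - 15 = -237/13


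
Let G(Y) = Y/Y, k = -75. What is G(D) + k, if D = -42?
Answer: -74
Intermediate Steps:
G(Y) = 1
G(D) + k = 1 - 75 = -74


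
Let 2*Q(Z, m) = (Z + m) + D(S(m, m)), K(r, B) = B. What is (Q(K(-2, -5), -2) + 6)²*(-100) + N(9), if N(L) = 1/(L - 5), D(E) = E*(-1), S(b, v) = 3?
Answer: -399/4 ≈ -99.750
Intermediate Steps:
D(E) = -E
Q(Z, m) = -3/2 + Z/2 + m/2 (Q(Z, m) = ((Z + m) - 1*3)/2 = ((Z + m) - 3)/2 = (-3 + Z + m)/2 = -3/2 + Z/2 + m/2)
N(L) = 1/(-5 + L)
(Q(K(-2, -5), -2) + 6)²*(-100) + N(9) = ((-3/2 + (½)*(-5) + (½)*(-2)) + 6)²*(-100) + 1/(-5 + 9) = ((-3/2 - 5/2 - 1) + 6)²*(-100) + 1/4 = (-5 + 6)²*(-100) + ¼ = 1²*(-100) + ¼ = 1*(-100) + ¼ = -100 + ¼ = -399/4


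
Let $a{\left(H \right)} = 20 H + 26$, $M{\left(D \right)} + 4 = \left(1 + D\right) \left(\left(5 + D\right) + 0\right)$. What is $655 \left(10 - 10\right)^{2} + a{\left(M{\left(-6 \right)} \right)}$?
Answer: $46$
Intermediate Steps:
$M{\left(D \right)} = -4 + \left(1 + D\right) \left(5 + D\right)$ ($M{\left(D \right)} = -4 + \left(1 + D\right) \left(\left(5 + D\right) + 0\right) = -4 + \left(1 + D\right) \left(5 + D\right)$)
$a{\left(H \right)} = 26 + 20 H$
$655 \left(10 - 10\right)^{2} + a{\left(M{\left(-6 \right)} \right)} = 655 \left(10 - 10\right)^{2} + \left(26 + 20 \left(1 + \left(-6\right)^{2} + 6 \left(-6\right)\right)\right) = 655 \cdot 0^{2} + \left(26 + 20 \left(1 + 36 - 36\right)\right) = 655 \cdot 0 + \left(26 + 20 \cdot 1\right) = 0 + \left(26 + 20\right) = 0 + 46 = 46$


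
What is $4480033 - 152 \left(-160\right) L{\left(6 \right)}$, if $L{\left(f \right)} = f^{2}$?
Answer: $5355553$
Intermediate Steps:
$4480033 - 152 \left(-160\right) L{\left(6 \right)} = 4480033 - 152 \left(-160\right) 6^{2} = 4480033 - \left(-24320\right) 36 = 4480033 - -875520 = 4480033 + 875520 = 5355553$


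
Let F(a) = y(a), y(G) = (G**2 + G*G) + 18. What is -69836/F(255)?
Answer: -17459/32517 ≈ -0.53692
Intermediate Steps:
y(G) = 18 + 2*G**2 (y(G) = (G**2 + G**2) + 18 = 2*G**2 + 18 = 18 + 2*G**2)
F(a) = 18 + 2*a**2
-69836/F(255) = -69836/(18 + 2*255**2) = -69836/(18 + 2*65025) = -69836/(18 + 130050) = -69836/130068 = -69836*1/130068 = -17459/32517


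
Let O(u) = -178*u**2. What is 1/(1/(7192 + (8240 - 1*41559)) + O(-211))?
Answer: -26127/207049629727 ≈ -1.2619e-7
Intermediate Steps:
1/(1/(7192 + (8240 - 1*41559)) + O(-211)) = 1/(1/(7192 + (8240 - 1*41559)) - 178*(-211)**2) = 1/(1/(7192 + (8240 - 41559)) - 178*44521) = 1/(1/(7192 - 33319) - 7924738) = 1/(1/(-26127) - 7924738) = 1/(-1/26127 - 7924738) = 1/(-207049629727/26127) = -26127/207049629727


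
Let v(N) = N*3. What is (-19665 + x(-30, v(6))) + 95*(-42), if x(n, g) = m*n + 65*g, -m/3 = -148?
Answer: -35805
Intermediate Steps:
m = 444 (m = -3*(-148) = 444)
v(N) = 3*N
x(n, g) = 65*g + 444*n (x(n, g) = 444*n + 65*g = 65*g + 444*n)
(-19665 + x(-30, v(6))) + 95*(-42) = (-19665 + (65*(3*6) + 444*(-30))) + 95*(-42) = (-19665 + (65*18 - 13320)) - 3990 = (-19665 + (1170 - 13320)) - 3990 = (-19665 - 12150) - 3990 = -31815 - 3990 = -35805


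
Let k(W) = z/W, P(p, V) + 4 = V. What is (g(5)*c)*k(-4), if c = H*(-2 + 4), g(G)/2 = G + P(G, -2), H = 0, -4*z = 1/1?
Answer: 0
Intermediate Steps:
z = -¼ (z = -1/(4*1) = -1/4 = -¼*1 = -¼ ≈ -0.25000)
P(p, V) = -4 + V
g(G) = -12 + 2*G (g(G) = 2*(G + (-4 - 2)) = 2*(G - 6) = 2*(-6 + G) = -12 + 2*G)
k(W) = -1/(4*W)
c = 0 (c = 0*(-2 + 4) = 0*2 = 0)
(g(5)*c)*k(-4) = ((-12 + 2*5)*0)*(-¼/(-4)) = ((-12 + 10)*0)*(-¼*(-¼)) = -2*0*(1/16) = 0*(1/16) = 0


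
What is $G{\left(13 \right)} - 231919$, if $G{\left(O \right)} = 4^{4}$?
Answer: $-231663$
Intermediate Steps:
$G{\left(O \right)} = 256$
$G{\left(13 \right)} - 231919 = 256 - 231919 = -231663$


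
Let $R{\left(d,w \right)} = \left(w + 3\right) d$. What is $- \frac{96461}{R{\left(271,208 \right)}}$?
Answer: $- \frac{96461}{57181} \approx -1.6869$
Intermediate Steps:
$R{\left(d,w \right)} = d \left(3 + w\right)$ ($R{\left(d,w \right)} = \left(3 + w\right) d = d \left(3 + w\right)$)
$- \frac{96461}{R{\left(271,208 \right)}} = - \frac{96461}{271 \left(3 + 208\right)} = - \frac{96461}{271 \cdot 211} = - \frac{96461}{57181}$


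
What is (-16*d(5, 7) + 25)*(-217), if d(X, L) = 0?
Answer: -5425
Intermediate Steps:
(-16*d(5, 7) + 25)*(-217) = (-16*0 + 25)*(-217) = (0 + 25)*(-217) = 25*(-217) = -5425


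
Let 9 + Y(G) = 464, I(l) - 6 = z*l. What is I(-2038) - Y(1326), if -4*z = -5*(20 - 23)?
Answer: 14387/2 ≈ 7193.5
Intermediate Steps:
z = -15/4 (z = -(-5)*(20 - 23)/4 = -(-5)*(-3)/4 = -¼*15 = -15/4 ≈ -3.7500)
I(l) = 6 - 15*l/4
Y(G) = 455 (Y(G) = -9 + 464 = 455)
I(-2038) - Y(1326) = (6 - 15/4*(-2038)) - 1*455 = (6 + 15285/2) - 455 = 15297/2 - 455 = 14387/2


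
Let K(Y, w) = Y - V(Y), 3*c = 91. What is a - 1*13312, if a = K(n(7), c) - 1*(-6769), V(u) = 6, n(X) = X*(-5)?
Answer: -6584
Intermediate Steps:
c = 91/3 (c = (1/3)*91 = 91/3 ≈ 30.333)
n(X) = -5*X
K(Y, w) = -6 + Y (K(Y, w) = Y - 1*6 = Y - 6 = -6 + Y)
a = 6728 (a = (-6 - 5*7) - 1*(-6769) = (-6 - 35) + 6769 = -41 + 6769 = 6728)
a - 1*13312 = 6728 - 1*13312 = 6728 - 13312 = -6584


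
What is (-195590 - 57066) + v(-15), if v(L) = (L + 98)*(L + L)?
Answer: -255146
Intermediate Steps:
v(L) = 2*L*(98 + L) (v(L) = (98 + L)*(2*L) = 2*L*(98 + L))
(-195590 - 57066) + v(-15) = (-195590 - 57066) + 2*(-15)*(98 - 15) = -252656 + 2*(-15)*83 = -252656 - 2490 = -255146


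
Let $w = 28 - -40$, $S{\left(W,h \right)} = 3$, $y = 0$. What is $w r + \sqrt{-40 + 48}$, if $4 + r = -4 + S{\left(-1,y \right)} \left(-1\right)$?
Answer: $-748 + 2 \sqrt{2} \approx -745.17$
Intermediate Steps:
$w = 68$ ($w = 28 + 40 = 68$)
$r = -11$ ($r = -4 + \left(-4 + 3 \left(-1\right)\right) = -4 - 7 = -11$)
$w r + \sqrt{-40 + 48} = 68 \left(-11\right) + \sqrt{-40 + 48} = -748 + \sqrt{8} = -748 + 2 \sqrt{2}$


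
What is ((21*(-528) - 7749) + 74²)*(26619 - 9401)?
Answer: -230049698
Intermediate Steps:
((21*(-528) - 7749) + 74²)*(26619 - 9401) = ((-11088 - 7749) + 5476)*17218 = (-18837 + 5476)*17218 = -13361*17218 = -230049698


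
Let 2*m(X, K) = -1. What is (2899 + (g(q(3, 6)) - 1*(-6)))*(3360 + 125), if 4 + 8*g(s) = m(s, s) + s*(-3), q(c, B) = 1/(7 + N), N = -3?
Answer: 323892415/32 ≈ 1.0122e+7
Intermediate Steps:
q(c, B) = ¼ (q(c, B) = 1/(7 - 3) = 1/4 = ¼)
m(X, K) = -½ (m(X, K) = (½)*(-1) = -½)
g(s) = -9/16 - 3*s/8 (g(s) = -½ + (-½ + s*(-3))/8 = -½ + (-½ - 3*s)/8 = -½ + (-1/16 - 3*s/8) = -9/16 - 3*s/8)
(2899 + (g(q(3, 6)) - 1*(-6)))*(3360 + 125) = (2899 + ((-9/16 - 3/8*¼) - 1*(-6)))*(3360 + 125) = (2899 + ((-9/16 - 3/32) + 6))*3485 = (2899 + (-21/32 + 6))*3485 = (2899 + 171/32)*3485 = (92939/32)*3485 = 323892415/32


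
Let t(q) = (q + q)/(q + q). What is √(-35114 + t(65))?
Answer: I*√35113 ≈ 187.38*I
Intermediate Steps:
t(q) = 1 (t(q) = (2*q)/((2*q)) = (2*q)*(1/(2*q)) = 1)
√(-35114 + t(65)) = √(-35114 + 1) = √(-35113) = I*√35113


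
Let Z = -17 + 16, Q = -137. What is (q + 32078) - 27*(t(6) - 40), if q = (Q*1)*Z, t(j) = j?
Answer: 33133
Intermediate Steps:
Z = -1
q = 137 (q = -137*1*(-1) = -137*(-1) = 137)
(q + 32078) - 27*(t(6) - 40) = (137 + 32078) - 27*(6 - 40) = 32215 - 27*(-34) = 32215 + 918 = 33133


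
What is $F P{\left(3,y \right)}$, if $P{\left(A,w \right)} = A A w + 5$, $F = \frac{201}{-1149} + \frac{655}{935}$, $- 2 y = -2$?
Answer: $\frac{527016}{71621} \approx 7.3584$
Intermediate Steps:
$y = 1$ ($y = \left(- \frac{1}{2}\right) \left(-2\right) = 1$)
$F = \frac{37644}{71621}$ ($F = 201 \left(- \frac{1}{1149}\right) + 655 \cdot \frac{1}{935} = - \frac{67}{383} + \frac{131}{187} = \frac{37644}{71621} \approx 0.5256$)
$P{\left(A,w \right)} = 5 + w A^{2}$ ($P{\left(A,w \right)} = A^{2} w + 5 = w A^{2} + 5 = 5 + w A^{2}$)
$F P{\left(3,y \right)} = \frac{37644 \left(5 + 1 \cdot 3^{2}\right)}{71621} = \frac{37644 \left(5 + 1 \cdot 9\right)}{71621} = \frac{37644 \left(5 + 9\right)}{71621} = \frac{37644}{71621} \cdot 14 = \frac{527016}{71621}$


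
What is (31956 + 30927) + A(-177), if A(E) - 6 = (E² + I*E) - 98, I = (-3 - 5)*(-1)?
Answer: 92704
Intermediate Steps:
I = 8 (I = -8*(-1) = 8)
A(E) = -92 + E² + 8*E (A(E) = 6 + ((E² + 8*E) - 98) = 6 + (-98 + E² + 8*E) = -92 + E² + 8*E)
(31956 + 30927) + A(-177) = (31956 + 30927) + (-92 + (-177)² + 8*(-177)) = 62883 + (-92 + 31329 - 1416) = 62883 + 29821 = 92704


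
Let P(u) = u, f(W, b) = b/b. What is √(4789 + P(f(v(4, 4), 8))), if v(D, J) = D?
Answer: √4790 ≈ 69.210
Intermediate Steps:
f(W, b) = 1
√(4789 + P(f(v(4, 4), 8))) = √(4789 + 1) = √4790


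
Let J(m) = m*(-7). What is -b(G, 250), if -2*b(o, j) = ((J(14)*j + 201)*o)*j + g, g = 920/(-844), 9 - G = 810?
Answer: 513349786010/211 ≈ 2.4329e+9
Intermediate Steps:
G = -801 (G = 9 - 1*810 = 9 - 810 = -801)
J(m) = -7*m
g = -230/211 (g = 920*(-1/844) = -230/211 ≈ -1.0900)
b(o, j) = 115/211 - j*o*(201 - 98*j)/2 (b(o, j) = -((((-7*14)*j + 201)*o)*j - 230/211)/2 = -(((-98*j + 201)*o)*j - 230/211)/2 = -(((201 - 98*j)*o)*j - 230/211)/2 = -((o*(201 - 98*j))*j - 230/211)/2 = -(j*o*(201 - 98*j) - 230/211)/2 = -(-230/211 + j*o*(201 - 98*j))/2 = 115/211 - j*o*(201 - 98*j)/2)
-b(G, 250) = -(115/211 + 49*(-801)*250**2 - 201/2*250*(-801)) = -(115/211 + 49*(-801)*62500 + 20125125) = -(115/211 - 2453062500 + 20125125) = -1*(-513349786010/211) = 513349786010/211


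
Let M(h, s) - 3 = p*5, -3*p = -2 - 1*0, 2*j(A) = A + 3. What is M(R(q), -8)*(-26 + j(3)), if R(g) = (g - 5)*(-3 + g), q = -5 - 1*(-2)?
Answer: -437/3 ≈ -145.67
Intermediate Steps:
q = -3 (q = -5 + 2 = -3)
j(A) = 3/2 + A/2 (j(A) = (A + 3)/2 = (3 + A)/2 = 3/2 + A/2)
p = 2/3 (p = -(-2 - 1*0)/3 = -(-2 + 0)/3 = -1/3*(-2) = 2/3 ≈ 0.66667)
R(g) = (-5 + g)*(-3 + g)
M(h, s) = 19/3 (M(h, s) = 3 + (2/3)*5 = 3 + 10/3 = 19/3)
M(R(q), -8)*(-26 + j(3)) = 19*(-26 + (3/2 + (1/2)*3))/3 = 19*(-26 + (3/2 + 3/2))/3 = 19*(-26 + 3)/3 = (19/3)*(-23) = -437/3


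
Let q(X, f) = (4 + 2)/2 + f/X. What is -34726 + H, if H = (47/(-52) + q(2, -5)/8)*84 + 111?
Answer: -1803655/52 ≈ -34686.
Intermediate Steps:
q(X, f) = 3 + f/X (q(X, f) = 6*(1/2) + f/X = 3 + f/X)
H = 2097/52 (H = (47/(-52) + (3 - 5/2)/8)*84 + 111 = (47*(-1/52) + (3 - 5*1/2)*(1/8))*84 + 111 = (-47/52 + (3 - 5/2)*(1/8))*84 + 111 = (-47/52 + (1/2)*(1/8))*84 + 111 = (-47/52 + 1/16)*84 + 111 = -175/208*84 + 111 = -3675/52 + 111 = 2097/52 ≈ 40.327)
-34726 + H = -34726 + 2097/52 = -1803655/52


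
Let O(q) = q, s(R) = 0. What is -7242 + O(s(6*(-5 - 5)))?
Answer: -7242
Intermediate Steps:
-7242 + O(s(6*(-5 - 5))) = -7242 + 0 = -7242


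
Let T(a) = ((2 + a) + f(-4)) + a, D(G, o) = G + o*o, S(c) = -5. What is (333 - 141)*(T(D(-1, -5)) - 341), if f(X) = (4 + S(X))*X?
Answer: -55104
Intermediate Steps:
f(X) = -X (f(X) = (4 - 5)*X = -X)
D(G, o) = G + o²
T(a) = 6 + 2*a (T(a) = ((2 + a) - 1*(-4)) + a = ((2 + a) + 4) + a = (6 + a) + a = 6 + 2*a)
(333 - 141)*(T(D(-1, -5)) - 341) = (333 - 141)*((6 + 2*(-1 + (-5)²)) - 341) = 192*((6 + 2*(-1 + 25)) - 341) = 192*((6 + 2*24) - 341) = 192*((6 + 48) - 341) = 192*(54 - 341) = 192*(-287) = -55104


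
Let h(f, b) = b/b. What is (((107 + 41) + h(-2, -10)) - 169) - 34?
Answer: -54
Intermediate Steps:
h(f, b) = 1
(((107 + 41) + h(-2, -10)) - 169) - 34 = (((107 + 41) + 1) - 169) - 34 = ((148 + 1) - 169) - 34 = (149 - 169) - 34 = -20 - 34 = -54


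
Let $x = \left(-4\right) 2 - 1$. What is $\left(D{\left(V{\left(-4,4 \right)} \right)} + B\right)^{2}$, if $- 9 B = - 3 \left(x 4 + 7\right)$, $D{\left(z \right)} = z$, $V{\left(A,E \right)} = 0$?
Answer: $\frac{841}{9} \approx 93.444$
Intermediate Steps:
$x = -9$ ($x = -8 - 1 = -9$)
$B = - \frac{29}{3}$ ($B = - \frac{\left(-3\right) \left(\left(-9\right) 4 + 7\right)}{9} = - \frac{\left(-3\right) \left(-36 + 7\right)}{9} = - \frac{\left(-3\right) \left(-29\right)}{9} = \left(- \frac{1}{9}\right) 87 = - \frac{29}{3} \approx -9.6667$)
$\left(D{\left(V{\left(-4,4 \right)} \right)} + B\right)^{2} = \left(0 - \frac{29}{3}\right)^{2} = \left(- \frac{29}{3}\right)^{2} = \frac{841}{9}$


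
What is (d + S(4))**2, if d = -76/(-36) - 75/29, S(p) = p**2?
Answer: 16418704/68121 ≈ 241.02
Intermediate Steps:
d = -124/261 (d = -76*(-1/36) - 75*1/29 = 19/9 - 75/29 = -124/261 ≈ -0.47510)
(d + S(4))**2 = (-124/261 + 4**2)**2 = (-124/261 + 16)**2 = (4052/261)**2 = 16418704/68121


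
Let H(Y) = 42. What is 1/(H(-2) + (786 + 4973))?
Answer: 1/5801 ≈ 0.00017238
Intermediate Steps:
1/(H(-2) + (786 + 4973)) = 1/(42 + (786 + 4973)) = 1/(42 + 5759) = 1/5801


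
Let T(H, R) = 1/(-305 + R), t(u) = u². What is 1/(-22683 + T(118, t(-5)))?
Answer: -280/6351241 ≈ -4.4086e-5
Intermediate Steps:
1/(-22683 + T(118, t(-5))) = 1/(-22683 + 1/(-305 + (-5)²)) = 1/(-22683 + 1/(-305 + 25)) = 1/(-22683 + 1/(-280)) = 1/(-22683 - 1/280) = 1/(-6351241/280) = -280/6351241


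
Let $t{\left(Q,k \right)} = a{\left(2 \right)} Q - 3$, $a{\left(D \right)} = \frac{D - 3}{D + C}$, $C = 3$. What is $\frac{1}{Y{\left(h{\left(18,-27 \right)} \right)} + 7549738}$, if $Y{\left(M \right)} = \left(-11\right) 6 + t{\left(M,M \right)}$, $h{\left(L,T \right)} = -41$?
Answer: $\frac{5}{37748386} \approx 1.3246 \cdot 10^{-7}$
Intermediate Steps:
$a{\left(D \right)} = \frac{-3 + D}{3 + D}$ ($a{\left(D \right)} = \frac{D - 3}{D + 3} = \frac{-3 + D}{3 + D}$)
$t{\left(Q,k \right)} = -3 - \frac{Q}{5}$ ($t{\left(Q,k \right)} = \frac{-3 + 2}{3 + 2} Q - 3 = \frac{1}{5} \left(-1\right) Q - 3 = - \frac{Q}{5} - 3 = -3 - \frac{Q}{5}$)
$Y{\left(M \right)} = -69 - \frac{M}{5}$ ($Y{\left(M \right)} = \left(-11\right) 6 - \left(3 + \frac{M}{5}\right) = -66 - \left(3 + \frac{M}{5}\right) = -69 - \frac{M}{5}$)
$\frac{1}{Y{\left(h{\left(18,-27 \right)} \right)} + 7549738} = \frac{1}{\left(-69 - - \frac{41}{5}\right) + 7549738} = \frac{1}{\left(-69 + \frac{41}{5}\right) + 7549738} = \frac{1}{- \frac{304}{5} + 7549738} = \frac{1}{\frac{37748386}{5}} = \frac{5}{37748386}$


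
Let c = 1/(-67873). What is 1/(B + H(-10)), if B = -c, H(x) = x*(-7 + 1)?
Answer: 67873/4072381 ≈ 0.016667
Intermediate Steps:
H(x) = -6*x (H(x) = x*(-6) = -6*x)
c = -1/67873 ≈ -1.4733e-5
B = 1/67873 (B = -1*(-1/67873) = 1/67873 ≈ 1.4733e-5)
1/(B + H(-10)) = 1/(1/67873 - 6*(-10)) = 1/(1/67873 + 60) = 1/(4072381/67873) = 67873/4072381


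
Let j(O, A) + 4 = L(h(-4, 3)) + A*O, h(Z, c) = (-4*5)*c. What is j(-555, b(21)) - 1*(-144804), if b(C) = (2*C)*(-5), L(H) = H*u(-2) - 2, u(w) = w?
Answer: 261468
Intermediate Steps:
h(Z, c) = -20*c
L(H) = -2 - 2*H (L(H) = H*(-2) - 2 = -2*H - 2 = -2 - 2*H)
b(C) = -10*C
j(O, A) = 114 + A*O (j(O, A) = -4 + ((-2 - (-40)*3) + A*O) = -4 + ((-2 - 2*(-60)) + A*O) = -4 + ((-2 + 120) + A*O) = -4 + (118 + A*O) = 114 + A*O)
j(-555, b(21)) - 1*(-144804) = (114 - 10*21*(-555)) - 1*(-144804) = (114 - 210*(-555)) + 144804 = (114 + 116550) + 144804 = 116664 + 144804 = 261468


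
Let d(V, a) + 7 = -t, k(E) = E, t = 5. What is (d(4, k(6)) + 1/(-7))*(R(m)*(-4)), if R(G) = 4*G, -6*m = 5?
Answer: -3400/21 ≈ -161.90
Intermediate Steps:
m = -⅚ (m = -⅙*5 = -⅚ ≈ -0.83333)
d(V, a) = -12 (d(V, a) = -7 - 1*5 = -7 - 5 = -12)
(d(4, k(6)) + 1/(-7))*(R(m)*(-4)) = (-12 + 1/(-7))*((4*(-⅚))*(-4)) = (-12 - ⅐)*(-10/3*(-4)) = -85/7*40/3 = -3400/21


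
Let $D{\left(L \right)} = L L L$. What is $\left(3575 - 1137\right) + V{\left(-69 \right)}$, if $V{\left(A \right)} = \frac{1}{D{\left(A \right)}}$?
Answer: $\frac{800904941}{328509} \approx 2438.0$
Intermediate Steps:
$D{\left(L \right)} = L^{3}$ ($D{\left(L \right)} = L^{2} L = L^{3}$)
$V{\left(A \right)} = \frac{1}{A^{3}}$
$\left(3575 - 1137\right) + V{\left(-69 \right)} = \left(3575 - 1137\right) + \frac{1}{-328509} = 2438 - \frac{1}{328509} = \frac{800904941}{328509}$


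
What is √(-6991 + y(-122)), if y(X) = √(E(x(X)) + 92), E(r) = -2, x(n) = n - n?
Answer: √(-6991 + 3*√10) ≈ 83.555*I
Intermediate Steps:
x(n) = 0
y(X) = 3*√10 (y(X) = √(-2 + 92) = √90 = 3*√10)
√(-6991 + y(-122)) = √(-6991 + 3*√10)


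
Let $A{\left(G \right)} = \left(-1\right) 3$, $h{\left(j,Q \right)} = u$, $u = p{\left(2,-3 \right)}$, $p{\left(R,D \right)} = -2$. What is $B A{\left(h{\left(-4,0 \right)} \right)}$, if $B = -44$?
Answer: $132$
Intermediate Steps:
$u = -2$
$h{\left(j,Q \right)} = -2$
$A{\left(G \right)} = -3$
$B A{\left(h{\left(-4,0 \right)} \right)} = \left(-44\right) \left(-3\right) = 132$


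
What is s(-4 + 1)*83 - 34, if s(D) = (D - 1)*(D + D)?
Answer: 1958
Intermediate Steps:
s(D) = 2*D*(-1 + D) (s(D) = (-1 + D)*(2*D) = 2*D*(-1 + D))
s(-4 + 1)*83 - 34 = (2*(-4 + 1)*(-1 + (-4 + 1)))*83 - 34 = (2*(-3)*(-1 - 3))*83 - 34 = (2*(-3)*(-4))*83 - 34 = 24*83 - 34 = 1992 - 34 = 1958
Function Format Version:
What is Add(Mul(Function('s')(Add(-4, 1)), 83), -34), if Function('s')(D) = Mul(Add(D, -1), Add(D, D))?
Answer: 1958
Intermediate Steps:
Function('s')(D) = Mul(2, D, Add(-1, D)) (Function('s')(D) = Mul(Add(-1, D), Mul(2, D)) = Mul(2, D, Add(-1, D)))
Add(Mul(Function('s')(Add(-4, 1)), 83), -34) = Add(Mul(Mul(2, Add(-4, 1), Add(-1, Add(-4, 1))), 83), -34) = Add(Mul(Mul(2, -3, Add(-1, -3)), 83), -34) = Add(Mul(Mul(2, -3, -4), 83), -34) = Add(Mul(24, 83), -34) = Add(1992, -34) = 1958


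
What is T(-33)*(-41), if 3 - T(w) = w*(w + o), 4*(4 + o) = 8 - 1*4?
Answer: 48585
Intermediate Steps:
o = -3 (o = -4 + (8 - 1*4)/4 = -4 + (8 - 4)/4 = -4 + (¼)*4 = -4 + 1 = -3)
T(w) = 3 - w*(-3 + w) (T(w) = 3 - w*(w - 3) = 3 - w*(-3 + w))
T(-33)*(-41) = (3 - 1*(-33)² + 3*(-33))*(-41) = (3 - 1*1089 - 99)*(-41) = (3 - 1089 - 99)*(-41) = -1185*(-41) = 48585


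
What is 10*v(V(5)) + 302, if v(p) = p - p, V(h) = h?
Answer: 302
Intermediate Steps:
v(p) = 0
10*v(V(5)) + 302 = 10*0 + 302 = 0 + 302 = 302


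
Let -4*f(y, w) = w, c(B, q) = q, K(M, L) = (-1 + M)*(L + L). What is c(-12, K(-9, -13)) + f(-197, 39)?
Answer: 1001/4 ≈ 250.25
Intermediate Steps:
K(M, L) = 2*L*(-1 + M) (K(M, L) = (-1 + M)*(2*L) = 2*L*(-1 + M))
f(y, w) = -w/4
c(-12, K(-9, -13)) + f(-197, 39) = 2*(-13)*(-1 - 9) - ¼*39 = 2*(-13)*(-10) - 39/4 = 260 - 39/4 = 1001/4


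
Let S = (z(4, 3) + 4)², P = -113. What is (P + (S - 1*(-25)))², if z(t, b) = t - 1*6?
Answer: 7056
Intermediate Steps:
z(t, b) = -6 + t (z(t, b) = t - 6 = -6 + t)
S = 4 (S = ((-6 + 4) + 4)² = (-2 + 4)² = 2² = 4)
(P + (S - 1*(-25)))² = (-113 + (4 - 1*(-25)))² = (-113 + (4 + 25))² = (-113 + 29)² = (-84)² = 7056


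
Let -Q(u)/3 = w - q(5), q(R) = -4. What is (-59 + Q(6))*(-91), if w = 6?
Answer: 8099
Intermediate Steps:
Q(u) = -30 (Q(u) = -3*(6 - 1*(-4)) = -3*(6 + 4) = -3*10 = -30)
(-59 + Q(6))*(-91) = (-59 - 30)*(-91) = -89*(-91) = 8099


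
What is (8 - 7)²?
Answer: 1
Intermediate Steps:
(8 - 7)² = 1² = 1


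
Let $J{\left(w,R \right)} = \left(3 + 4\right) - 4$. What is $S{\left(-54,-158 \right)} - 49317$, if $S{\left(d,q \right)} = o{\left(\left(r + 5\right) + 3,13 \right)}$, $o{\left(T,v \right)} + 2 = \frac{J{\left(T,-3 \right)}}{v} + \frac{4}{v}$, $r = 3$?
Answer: $- \frac{641140}{13} \approx -49318.0$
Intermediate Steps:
$J{\left(w,R \right)} = 3$ ($J{\left(w,R \right)} = 7 - 4 = 3$)
$o{\left(T,v \right)} = -2 + \frac{7}{v}$ ($o{\left(T,v \right)} = -2 + \left(\frac{3}{v} + \frac{4}{v}\right) = -2 + \frac{7}{v}$)
$S{\left(d,q \right)} = - \frac{19}{13}$ ($S{\left(d,q \right)} = -2 + \frac{7}{13} = - \frac{19}{13}$)
$S{\left(-54,-158 \right)} - 49317 = - \frac{19}{13} - 49317 = - \frac{641140}{13}$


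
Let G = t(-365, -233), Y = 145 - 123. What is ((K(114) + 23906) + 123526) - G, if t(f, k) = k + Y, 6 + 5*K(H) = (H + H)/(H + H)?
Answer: 147642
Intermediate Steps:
K(H) = -1 (K(H) = -6/5 + ((H + H)/(H + H))/5 = -6/5 + ((2*H)/((2*H)))/5 = -6/5 + ((2*H)*(1/(2*H)))/5 = -6/5 + (1/5)*1 = -6/5 + 1/5 = -1)
Y = 22
t(f, k) = 22 + k (t(f, k) = k + 22 = 22 + k)
G = -211 (G = 22 - 233 = -211)
((K(114) + 23906) + 123526) - G = ((-1 + 23906) + 123526) - 1*(-211) = (23905 + 123526) + 211 = 147431 + 211 = 147642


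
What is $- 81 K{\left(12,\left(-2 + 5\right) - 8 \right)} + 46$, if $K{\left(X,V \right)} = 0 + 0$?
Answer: $46$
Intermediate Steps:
$K{\left(X,V \right)} = 0$
$- 81 K{\left(12,\left(-2 + 5\right) - 8 \right)} + 46 = \left(-81\right) 0 + 46 = 0 + 46 = 46$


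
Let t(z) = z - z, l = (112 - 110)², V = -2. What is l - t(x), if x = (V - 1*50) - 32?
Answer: 4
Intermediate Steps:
x = -84 (x = (-2 - 1*50) - 32 = (-2 - 50) - 32 = -52 - 32 = -84)
l = 4 (l = 2² = 4)
t(z) = 0
l - t(x) = 4 - 1*0 = 4 + 0 = 4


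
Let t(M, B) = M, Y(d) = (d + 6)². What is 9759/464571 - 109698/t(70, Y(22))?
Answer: -8493637738/5419995 ≈ -1567.1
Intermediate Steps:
Y(d) = (6 + d)²
9759/464571 - 109698/t(70, Y(22)) = 9759/464571 - 109698/70 = 9759*(1/464571) - 109698*1/70 = 3253/154857 - 54849/35 = -8493637738/5419995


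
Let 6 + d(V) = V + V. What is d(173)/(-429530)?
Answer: -34/42953 ≈ -0.00079156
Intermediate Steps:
d(V) = -6 + 2*V (d(V) = -6 + (V + V) = -6 + 2*V)
d(173)/(-429530) = (-6 + 2*173)/(-429530) = (-6 + 346)*(-1/429530) = 340*(-1/429530) = -34/42953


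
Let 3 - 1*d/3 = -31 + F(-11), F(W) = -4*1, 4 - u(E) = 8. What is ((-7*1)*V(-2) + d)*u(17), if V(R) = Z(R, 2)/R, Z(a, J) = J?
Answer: -484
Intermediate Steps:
u(E) = -4 (u(E) = 4 - 1*8 = 4 - 8 = -4)
F(W) = -4
V(R) = 2/R
d = 114 (d = 9 - 3*(-31 - 4) = 9 - 3*(-35) = 9 + 105 = 114)
((-7*1)*V(-2) + d)*u(17) = ((-7*1)*(2/(-2)) + 114)*(-4) = (-14*(-1)/2 + 114)*(-4) = (-7*(-1) + 114)*(-4) = (7 + 114)*(-4) = 121*(-4) = -484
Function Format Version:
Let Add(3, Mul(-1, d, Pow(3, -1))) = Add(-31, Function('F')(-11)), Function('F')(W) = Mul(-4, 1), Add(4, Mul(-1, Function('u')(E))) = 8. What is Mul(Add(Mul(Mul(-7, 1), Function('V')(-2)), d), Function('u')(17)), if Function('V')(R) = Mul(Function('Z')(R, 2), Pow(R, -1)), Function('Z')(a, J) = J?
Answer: -484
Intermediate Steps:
Function('u')(E) = -4 (Function('u')(E) = Add(4, Mul(-1, 8)) = Add(4, -8) = -4)
Function('F')(W) = -4
Function('V')(R) = Mul(2, Pow(R, -1))
d = 114 (d = Add(9, Mul(-3, Add(-31, -4))) = Add(9, Mul(-3, -35)) = Add(9, 105) = 114)
Mul(Add(Mul(Mul(-7, 1), Function('V')(-2)), d), Function('u')(17)) = Mul(Add(Mul(Mul(-7, 1), Mul(2, Pow(-2, -1))), 114), -4) = Mul(Add(Mul(-7, Mul(2, Rational(-1, 2))), 114), -4) = Mul(Add(Mul(-7, -1), 114), -4) = Mul(Add(7, 114), -4) = Mul(121, -4) = -484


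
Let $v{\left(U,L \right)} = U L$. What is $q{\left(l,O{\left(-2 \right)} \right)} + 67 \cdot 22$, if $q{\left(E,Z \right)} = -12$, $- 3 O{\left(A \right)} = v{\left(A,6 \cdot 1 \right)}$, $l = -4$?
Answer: $1462$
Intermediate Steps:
$v{\left(U,L \right)} = L U$
$O{\left(A \right)} = - 2 A$ ($O{\left(A \right)} = - \frac{6 \cdot 1 A}{3} = - \frac{6 A}{3} = - 2 A$)
$q{\left(l,O{\left(-2 \right)} \right)} + 67 \cdot 22 = -12 + 67 \cdot 22 = -12 + 1474 = 1462$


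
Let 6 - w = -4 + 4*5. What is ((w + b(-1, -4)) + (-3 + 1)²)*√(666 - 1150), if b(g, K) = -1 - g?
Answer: -132*I ≈ -132.0*I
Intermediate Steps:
w = -10 (w = 6 - (-4 + 4*5) = 6 - (-4 + 20) = 6 - 1*16 = 6 - 16 = -10)
((w + b(-1, -4)) + (-3 + 1)²)*√(666 - 1150) = ((-10 + (-1 - 1*(-1))) + (-3 + 1)²)*√(666 - 1150) = ((-10 + (-1 + 1)) + (-2)²)*√(-484) = ((-10 + 0) + 4)*(22*I) = (-10 + 4)*(22*I) = -132*I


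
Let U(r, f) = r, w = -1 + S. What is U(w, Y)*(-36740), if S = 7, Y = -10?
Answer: -220440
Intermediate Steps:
w = 6 (w = -1 + 7 = 6)
U(w, Y)*(-36740) = 6*(-36740) = -220440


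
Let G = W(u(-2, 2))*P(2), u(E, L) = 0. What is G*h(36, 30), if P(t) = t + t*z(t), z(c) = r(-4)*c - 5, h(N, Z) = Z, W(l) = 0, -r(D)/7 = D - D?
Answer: 0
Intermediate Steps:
r(D) = 0 (r(D) = -7*(D - D) = -7*0 = 0)
z(c) = -5 (z(c) = 0*c - 5 = 0 - 5 = -5)
P(t) = -4*t (P(t) = t + t*(-5) = t - 5*t = -4*t)
G = 0 (G = 0*(-4*2) = 0*(-8) = 0)
G*h(36, 30) = 0*30 = 0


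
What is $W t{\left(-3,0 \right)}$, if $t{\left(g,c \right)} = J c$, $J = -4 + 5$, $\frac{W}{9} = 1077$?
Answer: $0$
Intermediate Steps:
$W = 9693$ ($W = 9 \cdot 1077 = 9693$)
$J = 1$
$t{\left(g,c \right)} = c$ ($t{\left(g,c \right)} = 1 c = c$)
$W t{\left(-3,0 \right)} = 9693 \cdot 0 = 0$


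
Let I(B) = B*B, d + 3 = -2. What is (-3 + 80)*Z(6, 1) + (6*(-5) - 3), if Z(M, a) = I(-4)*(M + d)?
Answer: 1199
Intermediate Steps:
d = -5 (d = -3 - 2 = -5)
I(B) = B**2
Z(M, a) = -80 + 16*M (Z(M, a) = (-4)**2*(M - 5) = 16*(-5 + M) = -80 + 16*M)
(-3 + 80)*Z(6, 1) + (6*(-5) - 3) = (-3 + 80)*(-80 + 16*6) + (6*(-5) - 3) = 77*(-80 + 96) + (-30 - 3) = 77*16 - 33 = 1232 - 33 = 1199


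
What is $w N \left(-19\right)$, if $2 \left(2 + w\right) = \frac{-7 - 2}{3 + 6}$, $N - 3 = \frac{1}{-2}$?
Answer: $\frac{475}{4} \approx 118.75$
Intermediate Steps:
$N = \frac{5}{2}$ ($N = 3 + \frac{1}{-2} = 3 - \frac{1}{2} = \frac{5}{2} \approx 2.5$)
$w = - \frac{5}{2}$ ($w = -2 + \frac{\left(-7 - 2\right) \frac{1}{3 + 6}}{2} = -2 + \frac{\left(-9\right) \frac{1}{9}}{2} = -2 + \frac{1}{2} \left(-1\right) = -2 - \frac{1}{2} = - \frac{5}{2} \approx -2.5$)
$w N \left(-19\right) = \left(- \frac{5}{2}\right) \frac{5}{2} \left(-19\right) = \left(- \frac{25}{4}\right) \left(-19\right) = \frac{475}{4}$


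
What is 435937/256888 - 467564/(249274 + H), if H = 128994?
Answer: 11197359071/24293127496 ≈ 0.46093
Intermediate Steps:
435937/256888 - 467564/(249274 + H) = 435937/256888 - 467564/(249274 + 128994) = 435937*(1/256888) - 467564/378268 = 435937/256888 - 467564*1/378268 = 435937/256888 - 116891/94567 = 11197359071/24293127496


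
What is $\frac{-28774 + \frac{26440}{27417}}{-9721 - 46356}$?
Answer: $\frac{788870318}{1537463109} \approx 0.5131$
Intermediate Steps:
$\frac{-28774 + \frac{26440}{27417}}{-9721 - 46356} = \frac{-28774 + 26440 \cdot \frac{1}{27417}}{-56077} = \left(-28774 + \frac{26440}{27417}\right) \left(- \frac{1}{56077}\right) = \left(- \frac{788870318}{27417}\right) \left(- \frac{1}{56077}\right) = \frac{788870318}{1537463109}$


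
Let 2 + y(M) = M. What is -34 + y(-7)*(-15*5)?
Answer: 641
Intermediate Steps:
y(M) = -2 + M
-34 + y(-7)*(-15*5) = -34 + (-2 - 7)*(-15*5) = -34 - 9*(-75) = -34 + 675 = 641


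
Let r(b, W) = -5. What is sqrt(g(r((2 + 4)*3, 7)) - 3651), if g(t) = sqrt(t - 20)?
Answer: sqrt(-3651 + 5*I) ≈ 0.0414 + 60.424*I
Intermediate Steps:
g(t) = sqrt(-20 + t)
sqrt(g(r((2 + 4)*3, 7)) - 3651) = sqrt(sqrt(-20 - 5) - 3651) = sqrt(sqrt(-25) - 3651) = sqrt(5*I - 3651) = sqrt(-3651 + 5*I)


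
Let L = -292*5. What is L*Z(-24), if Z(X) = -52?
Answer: 75920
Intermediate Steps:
L = -1460
L*Z(-24) = -1460*(-52) = 75920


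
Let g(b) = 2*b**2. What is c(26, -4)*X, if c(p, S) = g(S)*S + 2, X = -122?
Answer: 15372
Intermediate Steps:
c(p, S) = 2 + 2*S**3 (c(p, S) = (2*S**2)*S + 2 = 2*S**3 + 2 = 2 + 2*S**3)
c(26, -4)*X = (2 + 2*(-4)**3)*(-122) = (2 + 2*(-64))*(-122) = (2 - 128)*(-122) = -126*(-122) = 15372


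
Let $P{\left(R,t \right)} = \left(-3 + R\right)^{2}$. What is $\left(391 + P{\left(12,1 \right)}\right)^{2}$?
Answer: $222784$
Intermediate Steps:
$\left(391 + P{\left(12,1 \right)}\right)^{2} = \left(391 + \left(-3 + 12\right)^{2}\right)^{2} = \left(391 + 9^{2}\right)^{2} = \left(391 + 81\right)^{2} = 472^{2} = 222784$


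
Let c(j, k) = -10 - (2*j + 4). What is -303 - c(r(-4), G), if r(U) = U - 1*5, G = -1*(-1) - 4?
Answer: -307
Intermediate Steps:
G = -3 (G = 1 - 4 = -3)
r(U) = -5 + U (r(U) = U - 5 = -5 + U)
c(j, k) = -14 - 2*j (c(j, k) = -10 - (4 + 2*j) = -10 + (-4 - 2*j) = -14 - 2*j)
-303 - c(r(-4), G) = -303 - (-14 - 2*(-5 - 4)) = -303 - (-14 - 2*(-9)) = -303 - (-14 + 18) = -303 - 1*4 = -303 - 4 = -307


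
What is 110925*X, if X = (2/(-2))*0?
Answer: 0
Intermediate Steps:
X = 0 (X = (2*(-1/2))*0 = -1*0 = 0)
110925*X = 110925*0 = 0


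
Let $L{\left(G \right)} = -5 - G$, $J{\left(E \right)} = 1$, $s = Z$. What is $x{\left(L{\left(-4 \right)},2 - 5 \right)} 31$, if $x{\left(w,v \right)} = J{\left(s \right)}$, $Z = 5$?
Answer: $31$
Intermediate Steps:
$s = 5$
$x{\left(w,v \right)} = 1$
$x{\left(L{\left(-4 \right)},2 - 5 \right)} 31 = 1 \cdot 31 = 31$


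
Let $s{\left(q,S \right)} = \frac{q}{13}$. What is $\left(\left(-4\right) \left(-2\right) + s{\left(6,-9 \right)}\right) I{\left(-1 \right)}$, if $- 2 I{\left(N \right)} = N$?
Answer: $\frac{55}{13} \approx 4.2308$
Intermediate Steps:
$s{\left(q,S \right)} = \frac{q}{13}$ ($s{\left(q,S \right)} = q \frac{1}{13} = \frac{q}{13}$)
$I{\left(N \right)} = - \frac{N}{2}$
$\left(\left(-4\right) \left(-2\right) + s{\left(6,-9 \right)}\right) I{\left(-1 \right)} = \left(\left(-4\right) \left(-2\right) + \frac{1}{13} \cdot 6\right) \left(\left(- \frac{1}{2}\right) \left(-1\right)\right) = \left(8 + \frac{6}{13}\right) \frac{1}{2} = \frac{110}{13} \cdot \frac{1}{2} = \frac{55}{13}$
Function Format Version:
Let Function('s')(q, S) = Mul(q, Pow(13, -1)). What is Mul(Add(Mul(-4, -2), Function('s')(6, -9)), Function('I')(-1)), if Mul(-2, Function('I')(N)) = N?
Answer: Rational(55, 13) ≈ 4.2308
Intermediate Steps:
Function('s')(q, S) = Mul(Rational(1, 13), q) (Function('s')(q, S) = Mul(q, Rational(1, 13)) = Mul(Rational(1, 13), q))
Function('I')(N) = Mul(Rational(-1, 2), N)
Mul(Add(Mul(-4, -2), Function('s')(6, -9)), Function('I')(-1)) = Mul(Add(Mul(-4, -2), Mul(Rational(1, 13), 6)), Mul(Rational(-1, 2), -1)) = Mul(Add(8, Rational(6, 13)), Rational(1, 2)) = Mul(Rational(110, 13), Rational(1, 2)) = Rational(55, 13)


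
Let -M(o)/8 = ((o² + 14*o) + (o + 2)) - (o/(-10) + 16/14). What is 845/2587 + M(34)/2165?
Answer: -88141353/15079225 ≈ -5.8452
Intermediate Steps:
M(o) = -48/7 - 8*o² - 604*o/5 (M(o) = -8*(((o² + 14*o) + (o + 2)) - (o/(-10) + 16/14)) = -8*(((o² + 14*o) + (2 + o)) - (o*(-⅒) + 16*(1/14))) = -8*((2 + o² + 15*o) - (-o/10 + 8/7)) = -8*((2 + o² + 15*o) - (8/7 - o/10)) = -8*((2 + o² + 15*o) + (-8/7 + o/10)) = -8*(6/7 + o² + 151*o/10) = -48/7 - 8*o² - 604*o/5)
845/2587 + M(34)/2165 = 845/2587 + (-48/7 - 8*34² - 604/5*34)/2165 = 845*(1/2587) + (-48/7 - 8*1156 - 20536/5)*(1/2165) = 65/199 + (-48/7 - 9248 - 20536/5)*(1/2165) = 65/199 - 467672/35*1/2165 = 65/199 - 467672/75775 = -88141353/15079225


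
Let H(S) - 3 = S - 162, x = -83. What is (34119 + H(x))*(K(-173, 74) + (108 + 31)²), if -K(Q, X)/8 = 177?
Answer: 606567685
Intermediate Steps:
K(Q, X) = -1416 (K(Q, X) = -8*177 = -1416)
H(S) = -159 + S (H(S) = 3 + (S - 162) = 3 + (-162 + S) = -159 + S)
(34119 + H(x))*(K(-173, 74) + (108 + 31)²) = (34119 + (-159 - 83))*(-1416 + (108 + 31)²) = (34119 - 242)*(-1416 + 139²) = 33877*(-1416 + 19321) = 33877*17905 = 606567685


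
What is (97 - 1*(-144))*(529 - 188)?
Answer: 82181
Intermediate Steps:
(97 - 1*(-144))*(529 - 188) = (97 + 144)*341 = 241*341 = 82181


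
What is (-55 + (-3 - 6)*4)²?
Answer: 8281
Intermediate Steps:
(-55 + (-3 - 6)*4)² = (-55 - 9*4)² = (-55 - 36)² = (-91)² = 8281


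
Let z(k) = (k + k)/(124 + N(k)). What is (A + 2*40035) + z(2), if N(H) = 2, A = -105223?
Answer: -1584637/63 ≈ -25153.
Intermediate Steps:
z(k) = k/63 (z(k) = (k + k)/(124 + 2) = (2*k)/126 = (2*k)*(1/126) = k/63)
(A + 2*40035) + z(2) = (-105223 + 2*40035) + (1/63)*2 = (-105223 + 80070) + 2/63 = -25153 + 2/63 = -1584637/63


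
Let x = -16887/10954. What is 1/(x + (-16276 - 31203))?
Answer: -10954/520101853 ≈ -2.1061e-5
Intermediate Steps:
x = -16887/10954 (x = -16887*1/10954 = -16887/10954 ≈ -1.5416)
1/(x + (-16276 - 31203)) = 1/(-16887/10954 + (-16276 - 31203)) = 1/(-16887/10954 - 47479) = 1/(-520101853/10954) = -10954/520101853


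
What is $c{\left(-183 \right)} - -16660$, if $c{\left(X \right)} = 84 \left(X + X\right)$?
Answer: $-14084$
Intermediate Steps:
$c{\left(X \right)} = 168 X$ ($c{\left(X \right)} = 84 \cdot 2 X = 168 X$)
$c{\left(-183 \right)} - -16660 = 168 \left(-183\right) - -16660 = -30744 + 16660 = -14084$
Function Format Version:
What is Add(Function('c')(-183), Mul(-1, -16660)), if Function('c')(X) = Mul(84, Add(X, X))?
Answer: -14084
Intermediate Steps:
Function('c')(X) = Mul(168, X) (Function('c')(X) = Mul(84, Mul(2, X)) = Mul(168, X))
Add(Function('c')(-183), Mul(-1, -16660)) = Add(Mul(168, -183), Mul(-1, -16660)) = Add(-30744, 16660) = -14084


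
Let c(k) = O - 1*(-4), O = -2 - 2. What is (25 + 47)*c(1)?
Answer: 0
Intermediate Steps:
O = -4
c(k) = 0 (c(k) = -4 - 1*(-4) = -4 + 4 = 0)
(25 + 47)*c(1) = (25 + 47)*0 = 72*0 = 0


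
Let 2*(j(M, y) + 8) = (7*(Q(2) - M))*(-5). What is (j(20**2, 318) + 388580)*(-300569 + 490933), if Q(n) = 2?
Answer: 75296005468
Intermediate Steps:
j(M, y) = -43 + 35*M/2 (j(M, y) = -8 + ((7*(2 - M))*(-5))/2 = -8 + ((14 - 7*M)*(-5))/2 = -8 + (-70 + 35*M)/2 = -8 + (-35 + 35*M/2) = -43 + 35*M/2)
(j(20**2, 318) + 388580)*(-300569 + 490933) = ((-43 + (35/2)*20**2) + 388580)*(-300569 + 490933) = ((-43 + (35/2)*400) + 388580)*190364 = ((-43 + 7000) + 388580)*190364 = (6957 + 388580)*190364 = 395537*190364 = 75296005468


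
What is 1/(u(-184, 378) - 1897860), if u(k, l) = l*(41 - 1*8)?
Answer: -1/1885386 ≈ -5.3040e-7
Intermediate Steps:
u(k, l) = 33*l (u(k, l) = l*(41 - 8) = l*33 = 33*l)
1/(u(-184, 378) - 1897860) = 1/(33*378 - 1897860) = 1/(12474 - 1897860) = 1/(-1885386) = -1/1885386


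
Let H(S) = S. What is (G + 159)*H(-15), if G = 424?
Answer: -8745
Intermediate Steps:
(G + 159)*H(-15) = (424 + 159)*(-15) = 583*(-15) = -8745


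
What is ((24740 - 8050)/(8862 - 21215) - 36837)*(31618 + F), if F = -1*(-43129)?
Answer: -34014680094797/12353 ≈ -2.7536e+9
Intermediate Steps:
F = 43129
((24740 - 8050)/(8862 - 21215) - 36837)*(31618 + F) = ((24740 - 8050)/(8862 - 21215) - 36837)*(31618 + 43129) = (16690/(-12353) - 36837)*74747 = (16690*(-1/12353) - 36837)*74747 = (-16690/12353 - 36837)*74747 = -455064151/12353*74747 = -34014680094797/12353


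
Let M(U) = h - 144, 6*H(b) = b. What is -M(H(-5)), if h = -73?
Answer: 217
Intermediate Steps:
H(b) = b/6
M(U) = -217 (M(U) = -73 - 144 = -217)
-M(H(-5)) = -1*(-217) = 217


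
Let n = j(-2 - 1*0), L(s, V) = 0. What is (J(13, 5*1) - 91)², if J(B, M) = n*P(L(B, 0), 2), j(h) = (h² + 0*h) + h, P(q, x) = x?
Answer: 7569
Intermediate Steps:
j(h) = h + h² (j(h) = (h² + 0) + h = h² + h = h + h²)
n = 2 (n = (-2 - 1*0)*(1 + (-2 - 1*0)) = (-2 + 0)*(1 + (-2 + 0)) = -2*(1 - 2) = -2*(-1) = 2)
J(B, M) = 4 (J(B, M) = 2*2 = 4)
(J(13, 5*1) - 91)² = (4 - 91)² = (-87)² = 7569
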